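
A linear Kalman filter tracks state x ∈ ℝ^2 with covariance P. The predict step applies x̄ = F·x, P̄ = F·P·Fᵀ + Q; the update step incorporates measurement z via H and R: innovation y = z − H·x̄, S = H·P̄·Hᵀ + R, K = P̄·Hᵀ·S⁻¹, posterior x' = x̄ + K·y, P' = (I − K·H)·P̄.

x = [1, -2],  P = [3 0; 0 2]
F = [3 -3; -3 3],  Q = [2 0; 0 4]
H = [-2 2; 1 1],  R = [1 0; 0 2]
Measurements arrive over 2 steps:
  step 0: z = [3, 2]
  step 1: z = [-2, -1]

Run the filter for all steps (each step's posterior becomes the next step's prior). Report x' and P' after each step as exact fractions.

step 0: x' = [57/1486, 1124/743], P' = [649/1486 232/743; 232/743 325/743]
step 1: x' = [-20881/175204, -41891/43801], P' = [18745/43801 27097/87602; 27097/87602 38233/87602]

step 0: x̄ = F·x = [9, -9]
step 0: P̄ = F·P·Fᵀ + Q = [47 -45; -45 49]
step 0: y = z − H·x̄ = [39, 2]
step 0: S = H·P̄·Hᵀ + R = [745 4; 4 8]
step 0: K = P̄·Hᵀ·S⁻¹ = [-185/743 1113/2972; 186/743 557/1486]
step 0: x' = x̄ + K·y = [57/1486, 1124/743]
step 0: P' = (I − K·H)·P̄ = [649/1486 232/743; 232/743 325/743]
step 1: x̄ = F·x = [-6573/1486, 6573/1486]
step 1: P̄ = F·P·Fᵀ + Q = [6311/1486 -3339/1486; -3339/1486 9283/1486]
step 1: y = z − H·x̄ = [-14632/743, -1]
step 1: S = H·P̄·Hᵀ + R = [45287/743 4; 4 8]
step 1: K = P̄·Hᵀ·S⁻¹ = [-10393/43801 64587/175204; 11136/43801 32665/87602]
step 1: x' = x̄ + K·y = [-20881/175204, -41891/43801]
step 1: P' = (I − K·H)·P̄ = [18745/43801 27097/87602; 27097/87602 38233/87602]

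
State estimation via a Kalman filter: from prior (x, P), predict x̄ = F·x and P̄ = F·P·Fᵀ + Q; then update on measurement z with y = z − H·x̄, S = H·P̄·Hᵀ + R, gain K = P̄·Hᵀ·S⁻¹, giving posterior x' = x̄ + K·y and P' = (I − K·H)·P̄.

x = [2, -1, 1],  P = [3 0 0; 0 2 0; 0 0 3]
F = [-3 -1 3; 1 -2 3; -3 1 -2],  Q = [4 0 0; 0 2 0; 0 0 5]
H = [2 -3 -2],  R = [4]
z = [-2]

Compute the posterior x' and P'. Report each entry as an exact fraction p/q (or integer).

x' = [1/12, 301/48, -263/32]
P' = [130/3 167/6 3/4; 167/6 911/24 -461/16; 3/4 -461/16 1397/32]

x̄ = F·x = [-2, 7, -9]
P̄ = F·P·Fᵀ + Q = [60 22 7; 22 40 -31; 7 -31 46]
y = z − H·x̄ = [5]
S = H·P̄·Hᵀ + R = [96]
K = P̄·Hᵀ·S⁻¹ = [5/12; -7/48; 5/32]
x' = x̄ + K·y = [1/12, 301/48, -263/32]
P' = (I − K·H)·P̄ = [130/3 167/6 3/4; 167/6 911/24 -461/16; 3/4 -461/16 1397/32]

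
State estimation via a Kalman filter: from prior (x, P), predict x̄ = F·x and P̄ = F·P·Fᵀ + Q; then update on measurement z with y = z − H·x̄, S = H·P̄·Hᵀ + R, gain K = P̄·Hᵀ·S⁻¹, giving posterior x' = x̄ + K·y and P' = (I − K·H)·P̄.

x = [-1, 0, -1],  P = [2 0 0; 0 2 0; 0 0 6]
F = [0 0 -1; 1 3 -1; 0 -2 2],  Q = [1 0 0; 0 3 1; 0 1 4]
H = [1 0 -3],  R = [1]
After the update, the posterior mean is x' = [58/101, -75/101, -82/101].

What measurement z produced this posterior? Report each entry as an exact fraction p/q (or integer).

x̄ = F·x = [1, 0, -2]
P̄ = F·P·Fᵀ + Q = [7 6 -12; 6 29 -23; -12 -23 36]
S = H·P̄·Hᵀ + R = [404]
K = P̄·Hᵀ·S⁻¹ = [43/404; 75/404; -30/101]
x' − x̄ = [-43/101, -75/101, 120/101] = K·y
y = (KᵀK)⁻¹·Kᵀ·(x' − x̄) = [-4]
z = y + H·x̄ = [-4] + [7] = [3]

z = [3]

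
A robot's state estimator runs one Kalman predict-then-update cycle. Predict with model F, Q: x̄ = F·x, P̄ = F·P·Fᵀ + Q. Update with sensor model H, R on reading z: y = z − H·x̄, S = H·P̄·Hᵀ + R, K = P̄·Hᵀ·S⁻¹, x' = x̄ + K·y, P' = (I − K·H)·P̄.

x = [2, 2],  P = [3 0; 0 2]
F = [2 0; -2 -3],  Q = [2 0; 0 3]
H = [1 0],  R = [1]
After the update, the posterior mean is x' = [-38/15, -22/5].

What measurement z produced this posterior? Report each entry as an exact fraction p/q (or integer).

x̄ = F·x = [4, -10]
P̄ = F·P·Fᵀ + Q = [14 -12; -12 33]
S = H·P̄·Hᵀ + R = [15]
K = P̄·Hᵀ·S⁻¹ = [14/15; -4/5]
x' − x̄ = [-98/15, 28/5] = K·y
y = (KᵀK)⁻¹·Kᵀ·(x' − x̄) = [-7]
z = y + H·x̄ = [-7] + [4] = [-3]

z = [-3]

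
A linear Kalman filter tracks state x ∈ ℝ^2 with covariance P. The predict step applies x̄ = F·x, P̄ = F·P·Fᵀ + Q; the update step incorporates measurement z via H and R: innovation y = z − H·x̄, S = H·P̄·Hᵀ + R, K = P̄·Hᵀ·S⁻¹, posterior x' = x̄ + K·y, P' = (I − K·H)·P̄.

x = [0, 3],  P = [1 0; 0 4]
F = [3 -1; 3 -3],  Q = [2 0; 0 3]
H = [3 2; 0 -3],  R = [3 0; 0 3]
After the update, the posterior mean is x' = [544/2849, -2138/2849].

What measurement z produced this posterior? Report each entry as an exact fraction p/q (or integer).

x̄ = F·x = [-3, -9]
P̄ = F·P·Fᵀ + Q = [15 21; 21 48]
S = H·P̄·Hᵀ + R = [582 -477; -477 435]
K = P̄·Hᵀ·S⁻¹ = [866/2849 537/2849; 53/2849 -885/2849]
x' − x̄ = [9091/2849, 23503/2849] = K·y
y = (KᵀK)⁻¹·Kᵀ·(x' − x̄) = [26, -25]
z = y + H·x̄ = [26, -25] + [-27, 27] = [-1, 2]

z = [-1, 2]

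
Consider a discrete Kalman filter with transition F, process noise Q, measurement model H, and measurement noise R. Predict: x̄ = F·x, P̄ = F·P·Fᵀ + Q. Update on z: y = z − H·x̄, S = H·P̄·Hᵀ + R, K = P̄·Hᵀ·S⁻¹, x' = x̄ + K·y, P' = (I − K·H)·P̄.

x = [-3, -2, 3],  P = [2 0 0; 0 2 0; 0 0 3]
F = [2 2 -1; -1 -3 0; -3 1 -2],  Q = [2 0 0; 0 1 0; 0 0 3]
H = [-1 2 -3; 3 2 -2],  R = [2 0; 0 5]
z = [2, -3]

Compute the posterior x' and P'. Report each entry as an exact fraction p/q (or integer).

x' = [-142457/85739, 99575/85739, 49963/85739]
P' = [72129/85739 -172312/85739 -126861/85739; -172312/85739 816479/85739 591366/85739; -126861/85739 591366/85739 444527/85739]

x̄ = F·x = [-13, 9, 1]
P̄ = F·P·Fᵀ + Q = [21 -16 -2; -16 21 0; -2 0 35]
y = z − H·x̄ = [-26, 20]
S = H·P̄·Hᵀ + R = [474 181; 181 250]
K = P̄·Hᵀ·S⁻¹ = [-18085/85739 25097/85739; 15586/85739 -13342/85739; -11994/85739 -17381/85739]
x' = x̄ + K·y = [-142457/85739, 99575/85739, 49963/85739]
P' = (I − K·H)·P̄ = [72129/85739 -172312/85739 -126861/85739; -172312/85739 816479/85739 591366/85739; -126861/85739 591366/85739 444527/85739]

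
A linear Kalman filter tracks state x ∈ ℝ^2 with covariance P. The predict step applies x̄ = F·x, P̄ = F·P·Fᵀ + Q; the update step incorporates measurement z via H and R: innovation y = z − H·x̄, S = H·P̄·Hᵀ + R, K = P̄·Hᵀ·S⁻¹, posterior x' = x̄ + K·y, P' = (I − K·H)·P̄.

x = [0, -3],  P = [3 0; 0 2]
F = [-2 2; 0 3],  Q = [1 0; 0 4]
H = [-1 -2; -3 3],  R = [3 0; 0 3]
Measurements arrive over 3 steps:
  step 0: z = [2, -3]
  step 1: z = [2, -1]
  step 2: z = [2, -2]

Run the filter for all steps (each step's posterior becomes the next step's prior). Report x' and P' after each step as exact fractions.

step 0: x' = [-1158/8917, -10153/8917], P' = [4197/8917 2262/8917; 2262/8917 3246/8917]
step 1: x' = [-3674398/4933601, -4963611/4933601], P' = [1958869/4933601 1039222/4933601; 1039222/4933601 1653946/4933601]
step 2: x' = [-760821677/2547051709, -2538048381/2547051709], P' = [1007307077/2547051709 535577090/2547051709; 535577090/2547051709 853162694/2547051709]

step 0: x̄ = F·x = [-6, -9]
step 0: P̄ = F·P·Fᵀ + Q = [21 12; 12 22]
step 0: y = z − H·x̄ = [-22, 6]
step 0: S = H·P̄·Hᵀ + R = [160 -33; -33 174]
step 0: K = P̄·Hᵀ·S⁻¹ = [-2907/8917 -1935/8917; -2918/8917 984/8917]
step 0: x' = x̄ + K·y = [-1158/8917, -10153/8917]
step 0: P' = (I − K·H)·P̄ = [4197/8917 2262/8917; 2262/8917 3246/8917]
step 1: x̄ = F·x = [-17990/8917, -30459/8917]
step 1: P̄ = F·P·Fᵀ + Q = [20593/8917 5904/8917; 5904/8917 64882/8917]
step 1: y = z − H·x̄ = [-61074/8917, 770/241]
step 1: S = H·P̄·Hᵀ + R = [330488/8917 -8373/241; -8373/241 18642/241]
step 1: K = P̄·Hᵀ·S⁻¹ = [-1345771/4933601 -919647/4933601; -1449038/4933601 614724/4933601]
step 1: x' = x̄ + K·y = [-3674398/4933601, -4963611/4933601]
step 1: P' = (I − K·H)·P̄ = [1958869/4933601 1039222/4933601; 1039222/4933601 1653946/4933601]
step 2: x̄ = F·x = [-2578426/4933601, -14890833/4933601]
step 2: P̄ = F·P·Fᵀ + Q = [11071085/4933601 3688344/4933601; 3688344/4933601 34619918/4933601]
step 2: y = z − H·x̄ = [-22492890/4933601, 27070019/4933601]
step 2: S = H·P̄·Hᵀ + R = [179104936/4933601 -163441221/4933601; -163441221/4933601 359629638/4933601]
step 2: K = P̄·Hᵀ·S⁻¹ = [-692820419/2547051709 -471729987/2547051709; -747300826/2547051709 317585604/2547051709]
step 2: x' = x̄ + K·y = [-760821677/2547051709, -2538048381/2547051709]
step 2: P' = (I − K·H)·P̄ = [1007307077/2547051709 535577090/2547051709; 535577090/2547051709 853162694/2547051709]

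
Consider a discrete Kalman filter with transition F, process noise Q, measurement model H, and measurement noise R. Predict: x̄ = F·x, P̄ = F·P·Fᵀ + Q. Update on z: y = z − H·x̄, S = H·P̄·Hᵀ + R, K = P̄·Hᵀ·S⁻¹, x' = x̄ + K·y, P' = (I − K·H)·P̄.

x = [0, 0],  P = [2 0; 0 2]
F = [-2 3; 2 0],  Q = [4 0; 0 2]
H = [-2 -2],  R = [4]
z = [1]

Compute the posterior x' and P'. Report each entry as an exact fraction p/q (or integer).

x̄ = F·x = [0, 0]
P̄ = F·P·Fᵀ + Q = [30 -8; -8 10]
y = z − H·x̄ = [1]
S = H·P̄·Hᵀ + R = [100]
K = P̄·Hᵀ·S⁻¹ = [-11/25; -1/25]
x' = x̄ + K·y = [-11/25, -1/25]
P' = (I − K·H)·P̄ = [266/25 -244/25; -244/25 246/25]

x' = [-11/25, -1/25]
P' = [266/25 -244/25; -244/25 246/25]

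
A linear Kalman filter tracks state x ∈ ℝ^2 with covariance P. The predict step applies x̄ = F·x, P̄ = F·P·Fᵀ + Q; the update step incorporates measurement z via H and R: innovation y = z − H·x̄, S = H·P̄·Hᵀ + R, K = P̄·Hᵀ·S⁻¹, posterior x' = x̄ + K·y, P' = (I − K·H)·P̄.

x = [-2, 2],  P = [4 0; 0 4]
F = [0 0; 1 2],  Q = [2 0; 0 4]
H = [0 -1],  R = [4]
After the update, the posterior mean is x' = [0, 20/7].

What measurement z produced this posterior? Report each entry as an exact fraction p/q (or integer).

x̄ = F·x = [0, 2]
P̄ = F·P·Fᵀ + Q = [2 0; 0 24]
S = H·P̄·Hᵀ + R = [28]
K = P̄·Hᵀ·S⁻¹ = [0; -6/7]
x' − x̄ = [0, 6/7] = K·y
y = (KᵀK)⁻¹·Kᵀ·(x' − x̄) = [-1]
z = y + H·x̄ = [-1] + [-2] = [-3]

z = [-3]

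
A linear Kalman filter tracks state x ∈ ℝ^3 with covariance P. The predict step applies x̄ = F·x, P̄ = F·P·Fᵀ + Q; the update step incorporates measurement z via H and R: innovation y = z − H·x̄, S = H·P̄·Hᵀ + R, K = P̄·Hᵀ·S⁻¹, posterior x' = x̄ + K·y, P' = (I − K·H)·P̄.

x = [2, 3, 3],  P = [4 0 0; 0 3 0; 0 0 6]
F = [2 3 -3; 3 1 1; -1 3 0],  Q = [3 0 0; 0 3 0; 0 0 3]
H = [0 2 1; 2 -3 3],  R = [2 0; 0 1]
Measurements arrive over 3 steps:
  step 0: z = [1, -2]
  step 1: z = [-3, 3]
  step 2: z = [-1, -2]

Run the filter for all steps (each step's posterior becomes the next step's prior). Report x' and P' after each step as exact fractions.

step 0: x̄ = F·x = [4, 12, 7]
step 0: P̄ = F·P·Fᵀ + Q = [100 15 19; 15 48 -3; 19 -3 34]
step 0: y = z − H·x̄ = [-30, 5]
step 0: S = H·P̄·Hᵀ + R = [216 -97; -97 1241]
step 0: K = P̄·Hᵀ·S⁻¹ = [81373/258647 50545/258647; 103482/258647 -17547/258647; 49201/258647 34900/258647]
step 0: x' = x̄ + K·y = [-1153877/258647, -88431/258647, 508999/258647]
step 0: P' = (I − K·H)·P̄ = [11161883/258647 2529051/258647 -4895356/258647; 2529051/258647 632949/258647 -1058934/258647; -4895356/258647 -1058934/258647 2216270/258647]
step 1: x̄ = F·x = [-4100044/258647, -3041063/258647, 888584/258647]
step 1: P̄ = F·P·Fᵀ + Q = [179220140/258647 124308388/258647 -14195734/258647; 124308388/258647 87766409/258647 -9635840/258647; -14195734/258647 -9635840/258647 2460059/258647]
step 1: y = z − H·x̄ = [4417601/258647, -148048/13613]
step 1: S = H·P̄·Hᵀ + R = [315499629/258647 -4172827/13613; -4172827/13613 2135425/13613]
step 1: K = P̄·Hᵀ·S⁻¹ = [9639190928/12594159149 1120346758/12594159149; 12661951541/25188318298 -2318570435/25188318298; -108365467/12594159149 2239286722/12594159149]
step 1: x' = x̄ + K·y = [-47191515892/12594159149, -54676367479/25188318298, 17063164955/12594159149]
step 1: P' = (I − K·H)·P̄ = [237537303776/12594159149 59087711818/12594159149 -98897041780/12594159149; 59087711818/12594159149 34960125217/25188318298 -22298173676/12594159149; -98897041780/12594159149 -22298173676/12594159149 44379616418/12594159149]
step 2: x̄ = F·x = [-35013396595/1937562946, -303699132921/25188318298, -69646070653/25188318298]
step 2: P̄ = F·P·Fᵀ + Q = [591054303559/1937562946 413349120567/1937562946 -36384380135/1937562946; 413349120567/1937562946 3908051126667/25188318298 -310935016413/25188318298; -36384380135/1937562946 -310935016413/25188318298 156228147583/25188318298]
step 2: y = z − H·x̄ = [651856018197/25188318298, 78906244035/12594159149]
step 2: S = H·P̄·Hᵀ + R = [14595069225195/25188318298 -1682133490259/12594159149; -1682133490259/12594159149 1388464878769/12594159149]
step 2: K = P̄·Hᵀ·S⁻¹ = [76595955325913/105428344646887 10327361959337/105428344646887; 572327675439183/1159711791115757 -104233373407584/1159711791115757; 9502580722315/1159711791115757 201738212854132/1159711791115757]
step 2: x' = x̄ + K·y = [141774584841797/105428344646887, 175575287159463/1159711791115757, -1696748671109537/1159711791115757]
step 2: P' = (I − K·H)·P̄ = [1808792905212487/105428344646887 451870464491235/105428344646887 -750549018330644/105428344646887; 451870464491235/105428344646887 1497705516094428/1159711791115757 -1850755681310490/1159711791115757; -750549018330644/105428344646887 -1850755681310490/1159711791115757 3720516524065610/1159711791115757]

step 0: x' = [-1153877/258647, -88431/258647, 508999/258647], P' = [11161883/258647 2529051/258647 -4895356/258647; 2529051/258647 632949/258647 -1058934/258647; -4895356/258647 -1058934/258647 2216270/258647]
step 1: x' = [-47191515892/12594159149, -54676367479/25188318298, 17063164955/12594159149], P' = [237537303776/12594159149 59087711818/12594159149 -98897041780/12594159149; 59087711818/12594159149 34960125217/25188318298 -22298173676/12594159149; -98897041780/12594159149 -22298173676/12594159149 44379616418/12594159149]
step 2: x' = [141774584841797/105428344646887, 175575287159463/1159711791115757, -1696748671109537/1159711791115757], P' = [1808792905212487/105428344646887 451870464491235/105428344646887 -750549018330644/105428344646887; 451870464491235/105428344646887 1497705516094428/1159711791115757 -1850755681310490/1159711791115757; -750549018330644/105428344646887 -1850755681310490/1159711791115757 3720516524065610/1159711791115757]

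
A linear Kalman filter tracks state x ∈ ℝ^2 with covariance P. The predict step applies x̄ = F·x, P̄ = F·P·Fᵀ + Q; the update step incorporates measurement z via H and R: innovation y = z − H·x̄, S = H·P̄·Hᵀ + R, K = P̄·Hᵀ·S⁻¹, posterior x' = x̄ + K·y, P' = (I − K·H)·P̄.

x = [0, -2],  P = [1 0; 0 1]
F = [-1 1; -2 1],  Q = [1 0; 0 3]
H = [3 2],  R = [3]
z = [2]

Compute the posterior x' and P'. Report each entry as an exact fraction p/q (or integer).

x' = [-8/49, 52/49]
P' = [69/98 -81/98; -81/98 159/98]

x̄ = F·x = [-2, -2]
P̄ = F·P·Fᵀ + Q = [3 3; 3 8]
y = z − H·x̄ = [12]
S = H·P̄·Hᵀ + R = [98]
K = P̄·Hᵀ·S⁻¹ = [15/98; 25/98]
x' = x̄ + K·y = [-8/49, 52/49]
P' = (I − K·H)·P̄ = [69/98 -81/98; -81/98 159/98]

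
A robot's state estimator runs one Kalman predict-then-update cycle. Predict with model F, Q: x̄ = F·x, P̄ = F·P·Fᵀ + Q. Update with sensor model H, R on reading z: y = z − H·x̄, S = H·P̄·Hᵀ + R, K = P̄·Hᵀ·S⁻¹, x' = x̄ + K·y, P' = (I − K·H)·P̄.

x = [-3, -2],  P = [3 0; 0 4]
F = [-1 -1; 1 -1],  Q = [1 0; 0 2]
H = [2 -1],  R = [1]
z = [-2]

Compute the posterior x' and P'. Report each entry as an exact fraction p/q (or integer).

x' = [-5/38, 53/38]
P' = [79/38 143/38; 143/38 293/38]

x̄ = F·x = [5, -1]
P̄ = F·P·Fᵀ + Q = [8 1; 1 9]
y = z − H·x̄ = [-13]
S = H·P̄·Hᵀ + R = [38]
K = P̄·Hᵀ·S⁻¹ = [15/38; -7/38]
x' = x̄ + K·y = [-5/38, 53/38]
P' = (I − K·H)·P̄ = [79/38 143/38; 143/38 293/38]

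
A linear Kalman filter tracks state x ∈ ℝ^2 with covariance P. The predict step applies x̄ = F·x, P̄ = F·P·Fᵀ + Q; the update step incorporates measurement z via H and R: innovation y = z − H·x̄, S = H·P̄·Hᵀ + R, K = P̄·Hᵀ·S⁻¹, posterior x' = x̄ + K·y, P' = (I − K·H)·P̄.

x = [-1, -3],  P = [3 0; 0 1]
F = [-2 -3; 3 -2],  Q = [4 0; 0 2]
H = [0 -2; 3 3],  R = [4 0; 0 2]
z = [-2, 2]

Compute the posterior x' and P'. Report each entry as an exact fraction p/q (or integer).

x' = [559/6503, 657/929]
P' = [7541/6503 -879/929; -879/929 885/929]

x̄ = F·x = [11, 3]
P̄ = F·P·Fᵀ + Q = [25 -12; -12 33]
y = z − H·x̄ = [4, -40]
S = H·P̄·Hᵀ + R = [136 -126; -126 308]
K = P̄·Hᵀ·S⁻¹ = [879/1858 2082/6503; -885/1858 9/929]
x' = x̄ + K·y = [559/6503, 657/929]
P' = (I − K·H)·P̄ = [7541/6503 -879/929; -879/929 885/929]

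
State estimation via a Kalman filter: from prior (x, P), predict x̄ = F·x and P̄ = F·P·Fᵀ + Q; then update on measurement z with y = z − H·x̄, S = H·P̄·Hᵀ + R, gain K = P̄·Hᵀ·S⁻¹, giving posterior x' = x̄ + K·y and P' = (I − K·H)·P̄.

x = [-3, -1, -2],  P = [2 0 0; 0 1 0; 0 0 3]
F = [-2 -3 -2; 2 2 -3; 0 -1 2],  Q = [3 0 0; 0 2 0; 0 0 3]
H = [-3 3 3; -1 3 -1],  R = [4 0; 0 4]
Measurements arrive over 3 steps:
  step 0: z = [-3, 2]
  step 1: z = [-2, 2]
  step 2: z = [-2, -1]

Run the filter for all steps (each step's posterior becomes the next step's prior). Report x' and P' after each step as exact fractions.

step 0: x' = [185477/102482, 116399/102482, -23691/51241], P' = [238498/51241 120300/51241 100648/51241; 120300/51241 74803/51241 42443/51241; 100648/51241 42443/51241 66261/51241]
step 1: x' = [56072189/38673893, 358036379/309391144, -388153867/928173432], P' = [647012838/193369465 315293864/193369465 270107616/193369465; 315293864/193369465 823403653/773477860 404528657/773477860; 270107616/193369465 404528657/773477860 2407553039/2320433580]
step 2: x' = [151234753890679/148815870696726, 5205191109969/24802645116121, 13170603934121/148815870696726], P' = [246830906963042/74407935348363 40089464714608/24802645116121 103113341996488/74407935348363; 40089464714608/24802645116121 26226045175509/24802645116121 12840055370193/24802645116121; 103113341996488/74407935348363 12840055370193/24802645116121 76873587202265/74407935348363]

step 0: x̄ = F·x = [13, -2, -3]
step 0: P̄ = F·P·Fᵀ + Q = [32 4 -9; 4 41 -20; -9 -20 16]
step 0: y = z − H·x̄ = [51, 18]
step 0: S = H·P̄·Hᵀ + R = [535 249; 249 499]
step 0: K = P̄·Hᵀ·S⁻¹ = [-26325/102482 10877/102482; -4581/102482 30833/102482; 6042/51241 -9895/51241]
step 0: x' = x̄ + K·y = [185477/102482, 116399/102482, -23691/51241]
step 0: P' = (I − K·H)·P̄ = [238498/51241 120300/51241 100648/51241; 120300/51241 74803/51241 42443/51241; 100648/51241 42443/51241 66261/51241]
step 1: x̄ = F·x = [-625387/102482, 372949/51241, -211163/102482]
step 1: P̄ = F·P·Fᵀ + Q = [4804086/51241 -1794733/51241 -372399/51241; -1794733/51241 1197343/51241 -88079/51241; -372399/51241 -88079/51241 323798/51241]
step 1: y = z − H·x̄ = [-1842665/51241, -1434640/51241]
step 1: S = H·P̄·Hᵀ + R = [94554961/51241 45225273/51241; 45225273/51241 26661009/51241]
step 1: K = P̄·Hᵀ·S⁻¹ = [-92417037/386738930 14380569/386738930; -49864719/1546955720 402253423/1546955720; 189923809/1546955720 -1004043259/4640867160]
step 1: x' = x̄ + K·y = [56072189/38673893, 358036379/309391144, -388153867/928173432]
step 1: P' = (I − K·H)·P̄ = [647012838/193369465 315293864/193369465 270107616/193369465; 315293864/193369465 823403653/773477860 404528657/773477860; 270107616/193369465 404528657/773477860 2407553039/2320433580]
step 2: x̄ = F·x = [-5137484749/928173432, 2001381649/309391144, -1850416871/928173432]
step 2: P̄ = F·P·Fᵀ + Q = [31155141391/464086716 -3781154319/154695572 -2494407199/464086716; -3781154319/154695572 14685329053/773477860 -1830841841/773477860; -2494407199/464086716 -1830841841/773477860 14207379971/2320433580]
step 2: y = z − H·x̄ = [-9909995113/309391144, -8642836631/309391144]
step 2: S = H·P̄·Hᵀ + R = [1027392085237/773477860 97924099311/154695572; 97924099311/154695572 61605578369/154695572]
step 2: K = P̄·Hᵀ·S⁻¹ = [-11724585411365/49605290232242 1810155578657/49605290232242; -1535046253359/49605290232242 12874307720863/49605290232242; 3070102829089/24802645116121 -5368869238918/24802645116121]
step 2: x' = x̄ + K·y = [151234753890679/148815870696726, 5205191109969/24802645116121, 13170603934121/148815870696726]
step 2: P' = (I − K·H)·P̄ = [246830906963042/74407935348363 40089464714608/24802645116121 103113341996488/74407935348363; 40089464714608/24802645116121 26226045175509/24802645116121 12840055370193/24802645116121; 103113341996488/74407935348363 12840055370193/24802645116121 76873587202265/74407935348363]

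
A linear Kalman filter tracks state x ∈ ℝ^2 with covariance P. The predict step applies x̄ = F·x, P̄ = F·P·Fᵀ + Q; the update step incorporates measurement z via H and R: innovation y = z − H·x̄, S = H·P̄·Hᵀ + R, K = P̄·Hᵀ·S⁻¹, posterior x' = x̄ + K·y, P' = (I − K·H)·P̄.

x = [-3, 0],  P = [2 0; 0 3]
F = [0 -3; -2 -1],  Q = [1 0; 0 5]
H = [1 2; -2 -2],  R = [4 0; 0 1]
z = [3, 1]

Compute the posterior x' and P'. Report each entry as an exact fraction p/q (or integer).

x' = [-563/144, 2971/864]
P' = [23/8 -365/144; -365/144 2101/864]

x̄ = F·x = [0, 6]
P̄ = F·P·Fᵀ + Q = [28 9; 9 16]
y = z − H·x̄ = [-9, 13]
S = H·P̄·Hᵀ + R = [132 -174; -174 249]
K = P̄·Hᵀ·S⁻¹ = [-79/144 -49/72; 503/864 89/432]
x' = x̄ + K·y = [-563/144, 2971/864]
P' = (I − K·H)·P̄ = [23/8 -365/144; -365/144 2101/864]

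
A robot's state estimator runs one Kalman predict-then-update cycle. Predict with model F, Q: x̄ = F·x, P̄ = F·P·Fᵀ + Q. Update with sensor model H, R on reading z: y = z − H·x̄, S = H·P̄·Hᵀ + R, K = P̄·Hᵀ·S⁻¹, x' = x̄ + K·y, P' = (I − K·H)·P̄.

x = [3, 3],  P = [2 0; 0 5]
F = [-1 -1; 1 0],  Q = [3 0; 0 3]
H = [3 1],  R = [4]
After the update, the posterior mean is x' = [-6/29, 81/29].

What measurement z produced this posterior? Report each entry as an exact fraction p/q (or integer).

z = [3]

x̄ = F·x = [-6, 3]
P̄ = F·P·Fᵀ + Q = [10 -2; -2 5]
S = H·P̄·Hᵀ + R = [87]
K = P̄·Hᵀ·S⁻¹ = [28/87; -1/87]
x' − x̄ = [168/29, -6/29] = K·y
y = (KᵀK)⁻¹·Kᵀ·(x' − x̄) = [18]
z = y + H·x̄ = [18] + [-15] = [3]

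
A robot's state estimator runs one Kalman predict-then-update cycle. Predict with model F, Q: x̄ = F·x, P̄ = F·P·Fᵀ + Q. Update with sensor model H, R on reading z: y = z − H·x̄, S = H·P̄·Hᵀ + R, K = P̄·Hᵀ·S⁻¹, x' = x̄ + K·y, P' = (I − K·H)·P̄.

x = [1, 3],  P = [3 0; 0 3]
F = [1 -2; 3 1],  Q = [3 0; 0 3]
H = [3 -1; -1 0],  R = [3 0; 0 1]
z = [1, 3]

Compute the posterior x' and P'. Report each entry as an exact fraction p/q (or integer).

x̄ = F·x = [-5, 6]
P̄ = F·P·Fᵀ + Q = [18 3; 3 33]
y = z − H·x̄ = [22, -2]
S = H·P̄·Hᵀ + R = [180 -51; -51 19]
K = P̄·Hᵀ·S⁻¹ = [17/273 -71/91; -29/39 -28/13]
x' = x̄ + K·y = [-565/273, -236/39]
P' = (I − K·H)·P̄ = [71/91 28/13; 28/13 113/13]

x' = [-565/273, -236/39]
P' = [71/91 28/13; 28/13 113/13]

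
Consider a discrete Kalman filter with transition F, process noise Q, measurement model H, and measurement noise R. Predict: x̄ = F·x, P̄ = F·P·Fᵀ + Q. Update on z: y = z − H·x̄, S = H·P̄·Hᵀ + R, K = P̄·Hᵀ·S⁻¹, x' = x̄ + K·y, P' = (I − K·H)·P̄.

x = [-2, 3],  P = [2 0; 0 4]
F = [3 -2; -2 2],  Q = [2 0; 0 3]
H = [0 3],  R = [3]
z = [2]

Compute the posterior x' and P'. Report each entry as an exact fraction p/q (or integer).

x' = [-100/41, 32/41]
P' = [300/41 -14/41; -14/41 27/82]

x̄ = F·x = [-12, 10]
P̄ = F·P·Fᵀ + Q = [36 -28; -28 27]
y = z − H·x̄ = [-28]
S = H·P̄·Hᵀ + R = [246]
K = P̄·Hᵀ·S⁻¹ = [-14/41; 27/82]
x' = x̄ + K·y = [-100/41, 32/41]
P' = (I − K·H)·P̄ = [300/41 -14/41; -14/41 27/82]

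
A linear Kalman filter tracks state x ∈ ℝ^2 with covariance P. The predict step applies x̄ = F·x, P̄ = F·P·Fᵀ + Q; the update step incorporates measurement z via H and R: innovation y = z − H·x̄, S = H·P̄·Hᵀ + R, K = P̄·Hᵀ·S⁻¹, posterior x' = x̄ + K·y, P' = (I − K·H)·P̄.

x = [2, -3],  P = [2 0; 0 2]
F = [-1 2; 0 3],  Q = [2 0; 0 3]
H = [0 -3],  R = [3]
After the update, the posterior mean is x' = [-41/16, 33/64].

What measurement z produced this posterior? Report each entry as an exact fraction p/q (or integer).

z = [-2]

x̄ = F·x = [-8, -9]
P̄ = F·P·Fᵀ + Q = [12 12; 12 21]
S = H·P̄·Hᵀ + R = [192]
K = P̄·Hᵀ·S⁻¹ = [-3/16; -21/64]
x' − x̄ = [87/16, 609/64] = K·y
y = (KᵀK)⁻¹·Kᵀ·(x' − x̄) = [-29]
z = y + H·x̄ = [-29] + [27] = [-2]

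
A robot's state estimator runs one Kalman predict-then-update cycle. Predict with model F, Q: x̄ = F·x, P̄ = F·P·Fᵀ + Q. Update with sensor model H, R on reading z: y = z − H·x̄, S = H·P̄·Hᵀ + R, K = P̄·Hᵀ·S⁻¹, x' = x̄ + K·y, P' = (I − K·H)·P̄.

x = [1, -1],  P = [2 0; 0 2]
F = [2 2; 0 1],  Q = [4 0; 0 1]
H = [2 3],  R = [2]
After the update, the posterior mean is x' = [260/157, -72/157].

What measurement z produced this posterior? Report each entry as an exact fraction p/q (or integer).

x̄ = F·x = [0, -1]
P̄ = F·P·Fᵀ + Q = [20 4; 4 3]
S = H·P̄·Hᵀ + R = [157]
K = P̄·Hᵀ·S⁻¹ = [52/157; 17/157]
x' − x̄ = [260/157, 85/157] = K·y
y = (KᵀK)⁻¹·Kᵀ·(x' − x̄) = [5]
z = y + H·x̄ = [5] + [-3] = [2]

z = [2]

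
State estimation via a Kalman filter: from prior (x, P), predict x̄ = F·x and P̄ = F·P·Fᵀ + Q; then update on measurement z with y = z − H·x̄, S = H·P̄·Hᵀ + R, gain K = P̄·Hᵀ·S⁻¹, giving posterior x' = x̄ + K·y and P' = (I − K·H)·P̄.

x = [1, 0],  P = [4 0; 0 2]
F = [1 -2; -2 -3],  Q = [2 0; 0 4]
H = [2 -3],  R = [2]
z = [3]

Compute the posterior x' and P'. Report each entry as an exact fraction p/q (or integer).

x' = [17/22, -87/176]
P' = [146/11 97/11; 97/11 535/88]

x̄ = F·x = [1, -2]
P̄ = F·P·Fᵀ + Q = [14 4; 4 38]
y = z − H·x̄ = [-5]
S = H·P̄·Hᵀ + R = [352]
K = P̄·Hᵀ·S⁻¹ = [1/22; -53/176]
x' = x̄ + K·y = [17/22, -87/176]
P' = (I − K·H)·P̄ = [146/11 97/11; 97/11 535/88]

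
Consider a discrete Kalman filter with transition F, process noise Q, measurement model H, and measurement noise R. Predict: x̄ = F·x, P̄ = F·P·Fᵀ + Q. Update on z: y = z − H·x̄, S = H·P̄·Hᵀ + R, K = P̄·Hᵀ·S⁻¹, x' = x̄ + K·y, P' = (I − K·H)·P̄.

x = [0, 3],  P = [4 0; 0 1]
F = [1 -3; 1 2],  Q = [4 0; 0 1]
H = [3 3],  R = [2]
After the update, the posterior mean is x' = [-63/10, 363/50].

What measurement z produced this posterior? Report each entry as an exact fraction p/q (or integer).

x̄ = F·x = [-9, 6]
P̄ = F·P·Fᵀ + Q = [17 -2; -2 9]
S = H·P̄·Hᵀ + R = [200]
K = P̄·Hᵀ·S⁻¹ = [9/40; 21/200]
x' − x̄ = [27/10, 63/50] = K·y
y = (KᵀK)⁻¹·Kᵀ·(x' − x̄) = [12]
z = y + H·x̄ = [12] + [-9] = [3]

z = [3]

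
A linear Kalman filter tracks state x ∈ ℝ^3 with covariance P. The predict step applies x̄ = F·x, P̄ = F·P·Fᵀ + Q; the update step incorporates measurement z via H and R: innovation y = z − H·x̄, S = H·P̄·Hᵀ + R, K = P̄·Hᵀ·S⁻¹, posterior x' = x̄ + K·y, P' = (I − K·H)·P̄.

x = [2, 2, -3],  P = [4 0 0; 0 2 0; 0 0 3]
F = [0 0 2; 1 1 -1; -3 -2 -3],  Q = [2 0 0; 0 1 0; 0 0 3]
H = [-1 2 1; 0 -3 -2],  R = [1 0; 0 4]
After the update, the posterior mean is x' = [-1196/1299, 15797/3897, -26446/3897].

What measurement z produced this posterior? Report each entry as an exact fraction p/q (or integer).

x̄ = F·x = [-6, 7, -1]
P̄ = F·P·Fᵀ + Q = [14 -6 -18; -6 10 -7; -18 -7 74]
S = H·P̄·Hᵀ + R = [161 -213; -213 306]
K = P̄·Hᵀ·S⁻¹ = [-218/433 -226/1299; 802/1299 1471/3897; -1061/1299 -3833/3897]
x' − x̄ = [6598/1299, -11482/3897, -22549/3897] = K·y
y = (KᵀK)⁻¹·Kᵀ·(x' − x̄) = [-17, 20]
z = y + H·x̄ = [-17, 20] + [19, -19] = [2, 1]

z = [2, 1]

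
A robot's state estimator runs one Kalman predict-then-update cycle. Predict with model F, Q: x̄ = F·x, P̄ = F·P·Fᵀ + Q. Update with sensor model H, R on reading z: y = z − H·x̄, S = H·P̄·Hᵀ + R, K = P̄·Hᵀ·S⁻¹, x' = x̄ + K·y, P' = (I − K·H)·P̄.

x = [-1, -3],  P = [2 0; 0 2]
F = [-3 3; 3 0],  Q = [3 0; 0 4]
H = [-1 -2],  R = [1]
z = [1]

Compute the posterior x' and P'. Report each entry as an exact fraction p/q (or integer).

x' = [-303/56, 59/28]
P' = [2175/56 -543/28; -543/28 139/14]

x̄ = F·x = [-6, -3]
P̄ = F·P·Fᵀ + Q = [39 -18; -18 22]
y = z − H·x̄ = [-11]
S = H·P̄·Hᵀ + R = [56]
K = P̄·Hᵀ·S⁻¹ = [-3/56; -13/28]
x' = x̄ + K·y = [-303/56, 59/28]
P' = (I − K·H)·P̄ = [2175/56 -543/28; -543/28 139/14]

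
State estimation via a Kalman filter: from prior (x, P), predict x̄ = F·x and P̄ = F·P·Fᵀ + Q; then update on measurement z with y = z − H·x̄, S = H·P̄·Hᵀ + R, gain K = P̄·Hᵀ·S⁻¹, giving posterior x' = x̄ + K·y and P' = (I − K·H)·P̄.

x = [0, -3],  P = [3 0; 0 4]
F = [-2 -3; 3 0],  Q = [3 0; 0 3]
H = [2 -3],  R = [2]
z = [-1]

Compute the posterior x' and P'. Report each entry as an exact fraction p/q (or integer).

x̄ = F·x = [9, 0]
P̄ = F·P·Fᵀ + Q = [51 -18; -18 30]
y = z − H·x̄ = [-19]
S = H·P̄·Hᵀ + R = [692]
K = P̄·Hᵀ·S⁻¹ = [39/173; -63/346]
x' = x̄ + K·y = [816/173, 1197/346]
P' = (I − K·H)·P̄ = [2739/173 1800/173; 1800/173 1221/173]

x' = [816/173, 1197/346]
P' = [2739/173 1800/173; 1800/173 1221/173]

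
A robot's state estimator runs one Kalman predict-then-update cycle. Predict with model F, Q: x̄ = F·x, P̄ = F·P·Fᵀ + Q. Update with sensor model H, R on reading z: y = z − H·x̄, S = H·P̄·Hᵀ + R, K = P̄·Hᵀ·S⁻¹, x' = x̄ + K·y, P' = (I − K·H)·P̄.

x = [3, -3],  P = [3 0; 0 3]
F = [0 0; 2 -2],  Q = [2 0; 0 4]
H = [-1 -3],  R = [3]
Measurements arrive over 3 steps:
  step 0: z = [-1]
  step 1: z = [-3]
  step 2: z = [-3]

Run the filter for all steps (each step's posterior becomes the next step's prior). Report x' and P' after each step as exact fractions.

step 0: x̄ = F·x = [0, 12]
step 0: P̄ = F·P·Fᵀ + Q = [2 0; 0 28]
step 0: y = z − H·x̄ = [35]
step 0: S = H·P̄·Hᵀ + R = [257]
step 0: K = P̄·Hᵀ·S⁻¹ = [-2/257; -84/257]
step 0: x' = x̄ + K·y = [-70/257, 144/257]
step 0: P' = (I − K·H)·P̄ = [510/257 -168/257; -168/257 140/257]
step 1: x̄ = F·x = [0, -428/257]
step 1: P̄ = F·P·Fᵀ + Q = [2 0; 0 4972/257]
step 1: y = z − H·x̄ = [-2055/257]
step 1: S = H·P̄·Hᵀ + R = [46033/257]
step 1: K = P̄·Hᵀ·S⁻¹ = [-514/46033; -14916/46033]
step 1: x' = x̄ + K·y = [4110/46033, 42608/46033]
step 1: P' = (I − K·H)·P̄ = [91038/46033 -29832/46033; -29832/46033 24860/46033]
step 2: x̄ = F·x = [0, -76996/46033]
step 2: P̄ = F·P·Fᵀ + Q = [2 0; 0 886380/46033]
step 2: y = z − H·x̄ = [-369087/46033]
step 2: S = H·P̄·Hᵀ + R = [8207585/46033]
step 2: K = P̄·Hᵀ·S⁻¹ = [-92066/8207585; -531828/1641517]
step 2: x' = x̄ + K·y = [738174/8207585, 1518488/1641517]
step 2: P' = (I − K·H)·P̄ = [16231038/8207585 -1063656/1641517; -1063656/1641517 886380/1641517]

step 0: x' = [-70/257, 144/257], P' = [510/257 -168/257; -168/257 140/257]
step 1: x' = [4110/46033, 42608/46033], P' = [91038/46033 -29832/46033; -29832/46033 24860/46033]
step 2: x' = [738174/8207585, 1518488/1641517], P' = [16231038/8207585 -1063656/1641517; -1063656/1641517 886380/1641517]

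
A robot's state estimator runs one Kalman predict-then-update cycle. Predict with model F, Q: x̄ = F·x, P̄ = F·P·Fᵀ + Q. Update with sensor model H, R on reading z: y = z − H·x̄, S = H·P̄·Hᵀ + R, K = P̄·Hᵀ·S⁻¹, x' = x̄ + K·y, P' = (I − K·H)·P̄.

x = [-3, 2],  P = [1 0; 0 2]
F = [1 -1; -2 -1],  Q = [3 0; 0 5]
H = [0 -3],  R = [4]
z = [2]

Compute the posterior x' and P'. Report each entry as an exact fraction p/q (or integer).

x̄ = F·x = [-5, 4]
P̄ = F·P·Fᵀ + Q = [6 0; 0 11]
y = z − H·x̄ = [14]
S = H·P̄·Hᵀ + R = [103]
K = P̄·Hᵀ·S⁻¹ = [0; -33/103]
x' = x̄ + K·y = [-5, -50/103]
P' = (I − K·H)·P̄ = [6 0; 0 44/103]

x' = [-5, -50/103]
P' = [6 0; 0 44/103]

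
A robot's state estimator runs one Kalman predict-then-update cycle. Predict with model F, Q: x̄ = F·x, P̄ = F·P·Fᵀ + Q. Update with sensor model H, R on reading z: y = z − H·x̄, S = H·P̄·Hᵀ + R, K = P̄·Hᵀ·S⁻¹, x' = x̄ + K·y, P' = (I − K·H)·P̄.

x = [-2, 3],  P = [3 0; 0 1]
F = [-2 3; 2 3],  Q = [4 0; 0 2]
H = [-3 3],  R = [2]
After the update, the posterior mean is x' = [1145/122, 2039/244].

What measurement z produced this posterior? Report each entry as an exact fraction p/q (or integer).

z = [-3]

x̄ = F·x = [13, 5]
P̄ = F·P·Fᵀ + Q = [25 -3; -3 23]
S = H·P̄·Hᵀ + R = [488]
K = P̄·Hᵀ·S⁻¹ = [-21/122; 39/244]
x' − x̄ = [-441/122, 819/244] = K·y
y = (KᵀK)⁻¹·Kᵀ·(x' − x̄) = [21]
z = y + H·x̄ = [21] + [-24] = [-3]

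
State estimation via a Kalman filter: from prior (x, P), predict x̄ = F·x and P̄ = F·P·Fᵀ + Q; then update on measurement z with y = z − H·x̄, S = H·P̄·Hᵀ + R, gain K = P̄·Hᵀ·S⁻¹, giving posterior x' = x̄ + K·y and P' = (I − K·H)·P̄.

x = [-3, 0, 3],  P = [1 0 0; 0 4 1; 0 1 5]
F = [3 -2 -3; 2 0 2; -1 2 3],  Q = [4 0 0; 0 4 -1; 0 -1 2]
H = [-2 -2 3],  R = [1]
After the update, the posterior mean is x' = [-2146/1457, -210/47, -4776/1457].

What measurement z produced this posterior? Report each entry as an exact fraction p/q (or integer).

z = [2]

x̄ = F·x = [-18, 0, 12]
P̄ = F·P·Fᵀ + Q = [86 -28 -76; -28 28 31; -76 31 76]
S = H·P̄·Hᵀ + R = [1457]
K = P̄·Hᵀ·S⁻¹ = [-344/1457; 3/47; 318/1457]
x' − x̄ = [24080/1457, -210/47, -22260/1457] = K·y
y = (KᵀK)⁻¹·Kᵀ·(x' − x̄) = [-70]
z = y + H·x̄ = [-70] + [72] = [2]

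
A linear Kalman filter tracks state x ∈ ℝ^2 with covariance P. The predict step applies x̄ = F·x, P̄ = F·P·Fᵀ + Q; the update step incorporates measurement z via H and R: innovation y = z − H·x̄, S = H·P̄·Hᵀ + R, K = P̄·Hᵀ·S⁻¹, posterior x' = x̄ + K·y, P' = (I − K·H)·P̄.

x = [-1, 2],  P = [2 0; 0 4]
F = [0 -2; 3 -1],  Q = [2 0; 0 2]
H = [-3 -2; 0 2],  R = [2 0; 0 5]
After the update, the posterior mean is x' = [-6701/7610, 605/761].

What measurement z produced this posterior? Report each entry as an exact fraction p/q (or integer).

x̄ = F·x = [-4, -5]
P̄ = F·P·Fᵀ + Q = [18 8; 8 24]
S = H·P̄·Hᵀ + R = [356 -144; -144 101]
K = P̄·Hᵀ·S⁻¹ = [-2383/7610 -1096/3805; -18/761 336/761]
x' − x̄ = [23739/7610, 4410/761] = K·y
y = (KᵀK)⁻¹·Kᵀ·(x' − x̄) = [-21, 12]
z = y + H·x̄ = [-21, 12] + [22, -10] = [1, 2]

z = [1, 2]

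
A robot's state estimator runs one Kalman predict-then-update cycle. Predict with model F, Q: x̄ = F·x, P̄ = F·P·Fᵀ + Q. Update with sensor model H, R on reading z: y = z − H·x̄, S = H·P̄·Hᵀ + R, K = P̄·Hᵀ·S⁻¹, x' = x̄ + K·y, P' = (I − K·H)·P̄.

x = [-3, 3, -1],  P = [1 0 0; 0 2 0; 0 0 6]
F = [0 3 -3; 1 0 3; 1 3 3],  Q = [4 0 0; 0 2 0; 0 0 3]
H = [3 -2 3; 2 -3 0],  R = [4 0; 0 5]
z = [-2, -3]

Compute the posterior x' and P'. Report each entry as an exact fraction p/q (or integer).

x̄ = F·x = [12, -6, 3]
P̄ = F·P·Fᵀ + Q = [76 -54 -36; -54 57 55; -36 55 76]
y = z − H·x̄ = [-59, -45]
S = H·P̄·Hᵀ + R = [940 789; 789 1470]
K = P̄·Hᵀ·S⁻¹ = [29138/253093 115268/759279; 18987/253093 -58227/253093; 67231/253093 -76890/253093]
x' = x̄ + K·y = [-411046/253093, -18576/253093, 252700/253093]
P' = (I − K·H)·P̄ = [1580660/759279 287220/253093 -296556/253093; 287220/253093 288525/253093 -69554/253093; -296556/253093 -69554/253093 339828/253093]

x' = [-411046/253093, -18576/253093, 252700/253093]
P' = [1580660/759279 287220/253093 -296556/253093; 287220/253093 288525/253093 -69554/253093; -296556/253093 -69554/253093 339828/253093]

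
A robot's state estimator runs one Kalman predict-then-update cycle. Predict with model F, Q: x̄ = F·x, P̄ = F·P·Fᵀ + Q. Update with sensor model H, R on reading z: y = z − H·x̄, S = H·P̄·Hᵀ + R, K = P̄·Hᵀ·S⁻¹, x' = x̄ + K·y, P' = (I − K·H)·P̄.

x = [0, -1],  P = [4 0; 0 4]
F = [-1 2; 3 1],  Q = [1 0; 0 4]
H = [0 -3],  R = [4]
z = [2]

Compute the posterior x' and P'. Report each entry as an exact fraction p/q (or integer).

x̄ = F·x = [-2, -1]
P̄ = F·P·Fᵀ + Q = [21 -4; -4 44]
y = z − H·x̄ = [-1]
S = H·P̄·Hᵀ + R = [400]
K = P̄·Hᵀ·S⁻¹ = [3/100; -33/100]
x' = x̄ + K·y = [-203/100, -67/100]
P' = (I − K·H)·P̄ = [516/25 -1/25; -1/25 11/25]

x' = [-203/100, -67/100]
P' = [516/25 -1/25; -1/25 11/25]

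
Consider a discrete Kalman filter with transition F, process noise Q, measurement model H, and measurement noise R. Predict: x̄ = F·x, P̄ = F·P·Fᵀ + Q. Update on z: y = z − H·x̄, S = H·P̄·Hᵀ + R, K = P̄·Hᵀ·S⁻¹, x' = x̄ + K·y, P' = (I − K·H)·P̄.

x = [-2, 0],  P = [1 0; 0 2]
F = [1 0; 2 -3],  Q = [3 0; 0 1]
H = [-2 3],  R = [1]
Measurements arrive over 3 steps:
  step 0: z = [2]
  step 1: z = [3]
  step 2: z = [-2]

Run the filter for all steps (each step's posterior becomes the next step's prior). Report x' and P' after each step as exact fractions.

step 0: x' = [-21/10, -3/4], P' = [199/50 53/20; 53/20 15/8]
step 1: x' = [-10864/3117, -4229/3117], P' = [26461/9351 16712/9351; 16712/9351 11539/9351]
step 2: x' = [-1229366/360493, -1059067/360493], P' = [1017802/360493 644978/360493; 644978/360493 446630/360493]

step 0: x̄ = F·x = [-2, -4]
step 0: P̄ = F·P·Fᵀ + Q = [4 2; 2 23]
step 0: y = z − H·x̄ = [10]
step 0: S = H·P̄·Hᵀ + R = [200]
step 0: K = P̄·Hᵀ·S⁻¹ = [-1/100; 13/40]
step 0: x' = x̄ + K·y = [-21/10, -3/4]
step 0: P' = (I − K·H)·P̄ = [199/50 53/20; 53/20 15/8]
step 1: x̄ = F·x = [-21/10, -39/20]
step 1: P̄ = F·P·Fᵀ + Q = [349/50 1/100; 1/100 399/200]
step 1: y = z − H·x̄ = [93/20]
step 1: S = H·P̄·Hᵀ + R = [9351/200]
step 1: K = P̄·Hᵀ·S⁻¹ = [-2786/9351; 1193/9351]
step 1: x' = x̄ + K·y = [-10864/3117, -4229/3117]
step 1: P' = (I − K·H)·P̄ = [26461/9351 16712/9351; 16712/9351 11539/9351]
step 2: x̄ = F·x = [-10864/3117, -9041/3117]
step 2: P̄ = F·P·Fᵀ + Q = [54514/9351 2786/9351; 2786/9351 18502/9351]
step 2: y = z − H·x̄ = [-839/3117]
step 2: S = H·P̄·Hᵀ + R = [360493/9351]
step 2: K = P̄·Hᵀ·S⁻¹ = [-100670/360493; 49934/360493]
step 2: x' = x̄ + K·y = [-1229366/360493, -1059067/360493]
step 2: P' = (I − K·H)·P̄ = [1017802/360493 644978/360493; 644978/360493 446630/360493]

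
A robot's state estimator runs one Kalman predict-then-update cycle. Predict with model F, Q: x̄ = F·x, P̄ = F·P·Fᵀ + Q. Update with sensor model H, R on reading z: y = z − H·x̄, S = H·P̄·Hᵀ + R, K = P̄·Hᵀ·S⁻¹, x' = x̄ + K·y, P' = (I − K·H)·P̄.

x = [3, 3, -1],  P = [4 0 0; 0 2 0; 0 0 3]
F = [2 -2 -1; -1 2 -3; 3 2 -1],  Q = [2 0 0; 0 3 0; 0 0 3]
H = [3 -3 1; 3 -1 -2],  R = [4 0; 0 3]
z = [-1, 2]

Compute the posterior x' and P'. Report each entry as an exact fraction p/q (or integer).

x̄ = F·x = [1, 6, 16]
P̄ = F·P·Fᵀ + Q = [29 -7 19; -7 42 5; 19 5 50]
y = z − H·x̄ = [-2, 37]
S = H·P̄·Hᵀ + R = [903 339; 339 340]
K = P̄·Hᵀ·S⁻¹ = [24196/192099 2505/64033; -23533/192099 -5927/64033; 47552/192099 -24844/64033]
x' = x̄ + K·y = [421762/192099, 541763/192099, 220796/192099]
P' = (I − K·H)·P̄ = [2077139/192099 2639734/192099 1784569/192099; 2639734/192099 3428459/192099 2272043/192099; 1784569/192099 2272043/192099 1652630/192099]

x' = [421762/192099, 541763/192099, 220796/192099]
P' = [2077139/192099 2639734/192099 1784569/192099; 2639734/192099 3428459/192099 2272043/192099; 1784569/192099 2272043/192099 1652630/192099]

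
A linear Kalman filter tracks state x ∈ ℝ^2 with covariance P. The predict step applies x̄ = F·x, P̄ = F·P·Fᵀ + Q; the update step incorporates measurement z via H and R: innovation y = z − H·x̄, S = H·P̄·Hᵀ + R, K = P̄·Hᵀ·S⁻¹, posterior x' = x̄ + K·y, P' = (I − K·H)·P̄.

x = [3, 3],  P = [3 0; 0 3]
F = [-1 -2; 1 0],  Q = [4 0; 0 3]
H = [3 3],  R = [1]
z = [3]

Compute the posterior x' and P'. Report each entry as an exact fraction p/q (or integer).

x' = [-135/43, 705/172]
P' = [241/43 -237/43; -237/43 951/172]

x̄ = F·x = [-9, 3]
P̄ = F·P·Fᵀ + Q = [19 -3; -3 6]
y = z − H·x̄ = [21]
S = H·P̄·Hᵀ + R = [172]
K = P̄·Hᵀ·S⁻¹ = [12/43; 9/172]
x' = x̄ + K·y = [-135/43, 705/172]
P' = (I − K·H)·P̄ = [241/43 -237/43; -237/43 951/172]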